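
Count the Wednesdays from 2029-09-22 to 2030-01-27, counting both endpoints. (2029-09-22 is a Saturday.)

18

2029-09-22 is a Saturday; the first Wednesday on or after it is 2029-09-26 (4 days later).
From 2029-09-26 to 2030-01-27: 4 + 31 + 30 + 31 + 27 = 123 days (rest of September, October, November, December, January).
123 ÷ 7 = 17 full weeks with remainder 4, so 17 more Wednesdays after the first → 18.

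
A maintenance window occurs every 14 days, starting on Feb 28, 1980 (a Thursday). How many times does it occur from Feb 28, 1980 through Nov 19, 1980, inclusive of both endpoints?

Occurrences land 14·i days after Feb 28, 1980 for i = 0, 1, 2, …
The window opens on the start date, so the first occurrence inside is #1 on Feb 28, 1980.
Nov 19, 1980 is 265 days after the start; 265 ÷ 14 = 18 remainder 13. Last occurrence in the window: #19 on Nov 6, 1980.
Occurrences #1 through #19: 19 in total.

19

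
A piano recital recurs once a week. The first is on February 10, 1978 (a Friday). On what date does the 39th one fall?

November 3, 1978

The 39th occurrence is 38 intervals after the first: 38 × 7 = 266 days after February 10, 1978.
February has 28 days — 18 days to the end of February leaves 248.
March has 31 days (217 left).
April has 30 days (187 left).
May has 31 days (156 left).
June has 30 days (126 left).
July has 31 days (95 left).
August has 31 days (64 left).
September has 30 days (34 left).
October has 31 days (3 left).
3 days into November → November 3, 1978.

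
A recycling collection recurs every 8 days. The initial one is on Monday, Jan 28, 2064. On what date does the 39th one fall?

The 39th occurrence is 38 intervals after the first: 38 × 8 = 304 days after Jan 28, 2064.
Jan has 31 days — 3 days to the end of Jan leaves 301.
Feb has 29 days (272 left).
Mar has 31 days (241 left).
Apr has 30 days (211 left).
May has 31 days (180 left).
Jun has 30 days (150 left).
Jul has 31 days (119 left).
Aug has 31 days (88 left).
Sep has 30 days (58 left).
Oct has 31 days (27 left).
27 days into Nov → Nov 27, 2064.

Nov 27, 2064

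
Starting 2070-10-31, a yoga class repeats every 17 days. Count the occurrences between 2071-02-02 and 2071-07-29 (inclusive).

Occurrences land 17·i days after 2070-10-31 for i = 0, 1, 2, …
2071-02-02 is 94 days after the start; 94 ÷ 17 = 5 remainder 9; since the remainder is 9, round up to i = 6. First occurrence in the window: #7 on 2071-02-10 (6×17 = 102 days in).
2071-07-29 is 271 days after the start; 271 ÷ 17 = 15 remainder 16. Last occurrence in the window: #16 on 2071-07-13.
Occurrences #7 through #16: 10 in total.

10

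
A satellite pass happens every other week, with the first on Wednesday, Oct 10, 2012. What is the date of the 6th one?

Dec 19, 2012

The 6th occurrence is 5 intervals after the first: 5 × 14 = 70 days after Oct 10, 2012.
Oct has 31 days — 21 days to the end of Oct leaves 49.
Nov has 30 days (19 left).
19 days into Dec → Dec 19, 2012.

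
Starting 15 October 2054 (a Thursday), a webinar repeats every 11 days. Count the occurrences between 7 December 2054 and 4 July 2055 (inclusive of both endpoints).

19

Occurrences land 11·i days after 15 October 2054 for i = 0, 1, 2, …
7 December 2054 is 53 days after the start; 53 ÷ 11 = 4 remainder 9; since the remainder is 9, round up to i = 5. First occurrence in the window: #6 on 9 December 2054 (5×11 = 55 days in).
4 July 2055 is 262 days after the start; 262 ÷ 11 = 23 remainder 9. Last occurrence in the window: #24 on 25 June 2055.
Occurrences #6 through #24: 19 in total.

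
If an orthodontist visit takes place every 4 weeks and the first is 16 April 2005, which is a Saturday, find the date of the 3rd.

11 June 2005

The 3rd occurrence is 2 intervals after the first: 2 × 28 = 56 days after 16 April 2005.
April has 30 days — 14 days to the end of April leaves 42.
May has 31 days (11 left).
11 days into June → 11 June 2005.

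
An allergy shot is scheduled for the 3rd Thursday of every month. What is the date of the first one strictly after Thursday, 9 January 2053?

16 January 2053

January 2053 starts on a Wednesday; its first Thursday is the 2nd, so the 3rd Thursday is the 16th — 16 January 2053.
16 January 2053 is after 9 January 2053, so that is the next one.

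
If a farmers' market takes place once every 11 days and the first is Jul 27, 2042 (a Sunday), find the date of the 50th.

Jan 17, 2044

The 50th occurrence is 49 intervals after the first: 49 × 11 = 539 days after Jul 27, 2042.
Jul has 31 days — 4 days to the end of Jul leaves 535.
From end of Jul to end of 2042 is 153 days (382 left).
2043 has 365 days (17 left).
17 days into Jan → Jan 17, 2044.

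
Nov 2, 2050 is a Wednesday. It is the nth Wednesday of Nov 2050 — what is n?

1st

Day 2 falls in week ⌈2/7⌉ of the month.
Days 1–7 hold the 1st Wednesday, 8–14 the 2nd, 15–21 the 3rd, 22–28 the 4th, 29–31 the 5th.
2 is in the range for the 1st.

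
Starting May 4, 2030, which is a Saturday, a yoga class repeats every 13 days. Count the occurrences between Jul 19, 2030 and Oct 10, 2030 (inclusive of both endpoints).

7

Occurrences land 13·i days after May 4, 2030 for i = 0, 1, 2, …
Jul 19, 2030 is 76 days after the start; 76 ÷ 13 = 5 remainder 11; since the remainder is 11, round up to i = 6. First occurrence in the window: #7 on Jul 21, 2030 (6×13 = 78 days in).
Oct 10, 2030 is 159 days after the start; 159 ÷ 13 = 12 remainder 3. Last occurrence in the window: #13 on Oct 7, 2030.
Occurrences #7 through #13: 7 in total.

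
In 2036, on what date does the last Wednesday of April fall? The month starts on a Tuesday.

April 2036 begins on a Tuesday, so the first Wednesday is April 2 (1 day later).
April 2036 has 30 days. Adding weeks: 2, 9, 16, 23, 30 — the last one ≤ 30 is the 30th.

2036-04-30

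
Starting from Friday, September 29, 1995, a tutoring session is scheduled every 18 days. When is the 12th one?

The 12th occurrence is 11 intervals after the first: 11 × 18 = 198 days after September 29, 1995.
September has 30 days — 1 day to the end of September leaves 197.
October has 31 days (166 left).
November has 30 days (136 left).
December has 31 days (105 left).
January has 31 days (74 left).
February has 29 days (45 left).
March has 31 days (14 left).
14 days into April → April 14, 1996.

April 14, 1996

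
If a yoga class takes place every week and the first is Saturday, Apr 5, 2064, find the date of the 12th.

The 12th occurrence is 11 intervals after the first: 11 × 7 = 77 days after Apr 5, 2064.
Apr has 30 days — 25 days to the end of Apr leaves 52.
May has 31 days (21 left).
21 days into Jun → Jun 21, 2064.

Jun 21, 2064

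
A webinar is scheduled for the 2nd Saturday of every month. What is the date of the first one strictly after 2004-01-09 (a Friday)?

January 2004 starts on a Thursday; its first Saturday is the 3rd, so the 2nd Saturday is the 10th — 2004-01-10.
2004-01-10 is after 2004-01-09, so that is the next one.

2004-01-10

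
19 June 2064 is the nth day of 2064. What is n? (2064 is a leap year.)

Days in months before June: 31 + 29 + 31 + 30 + 31 = 152.
Plus 19 days into June → day 171.

171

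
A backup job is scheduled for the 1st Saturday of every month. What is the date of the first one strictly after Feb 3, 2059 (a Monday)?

Feb 2059 starts on a Saturday, so its 1st Saturday is Feb 1, 2059.
That is not after Feb 3, 2059, so look at Mar 2059.
Mar 2059 starts on a Saturday, so its 1st Saturday is Mar 1, 2059.

Mar 1, 2059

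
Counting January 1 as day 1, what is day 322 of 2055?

November 18, 2055

January has 31 days (322 − 31 = 291 remain).
February has 28 days (291 − 28 = 263 remain).
March has 31 days (263 − 31 = 232 remain).
April has 30 days (232 − 30 = 202 remain).
May has 31 days (202 − 31 = 171 remain).
June has 30 days (171 − 30 = 141 remain).
July has 31 days (141 − 31 = 110 remain).
August has 31 days (110 − 31 = 79 remain).
September has 30 days (79 − 30 = 49 remain).
October has 31 days (49 − 31 = 18 remain).
18 into November → November 18.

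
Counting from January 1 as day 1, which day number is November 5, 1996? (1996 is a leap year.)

310

Days in months before November: 31 + 29 + 31 + 30 + 31 + 30 + 31 + 31 + 30 + 31 = 305.
Plus 5 days into November → day 310.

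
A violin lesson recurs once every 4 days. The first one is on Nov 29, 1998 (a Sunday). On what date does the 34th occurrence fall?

The 34th occurrence is 33 intervals after the first: 33 × 4 = 132 days after Nov 29, 1998.
Nov has 30 days — 1 day to the end of Nov leaves 131.
Dec has 31 days (100 left).
Jan has 31 days (69 left).
Feb has 28 days (41 left).
Mar has 31 days (10 left).
10 days into Apr → Apr 10, 1999.

Apr 10, 1999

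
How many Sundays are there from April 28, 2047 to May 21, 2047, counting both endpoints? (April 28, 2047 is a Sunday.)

April 28, 2047 is a Sunday; the first Sunday on or after it is April 28, 2047.
From April 28, 2047 to May 21, 2047: 2 + 21 = 23 days (rest of April, May).
23 ÷ 7 = 3 full weeks with remainder 2, so 3 more Sundays after the first → 4.

4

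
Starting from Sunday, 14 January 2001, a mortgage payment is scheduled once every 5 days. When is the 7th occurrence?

The 7th occurrence is 6 intervals after the first: 6 × 5 = 30 days after 14 January 2001.
January has 31 days — 17 days to the end of January leaves 13.
13 days into February → 13 February 2001.

13 February 2001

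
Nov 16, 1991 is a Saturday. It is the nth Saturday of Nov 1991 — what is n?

Day 16 falls in week ⌈16/7⌉ of the month.
Days 1–7 hold the 1st Saturday, 8–14 the 2nd, 15–21 the 3rd, 22–28 the 4th, 29–31 the 5th.
16 is in the range for the 3rd.

3rd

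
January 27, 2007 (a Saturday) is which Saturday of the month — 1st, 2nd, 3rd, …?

4th

Day 27 falls in week ⌈27/7⌉ of the month.
Days 1–7 hold the 1st Saturday, 8–14 the 2nd, 15–21 the 3rd, 22–28 the 4th, 29–31 the 5th.
27 is in the range for the 4th.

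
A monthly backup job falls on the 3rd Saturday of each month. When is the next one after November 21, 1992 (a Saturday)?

November 1992 starts on a Sunday; its first Saturday is the 7th, so the 3rd Saturday is the 21st — November 21, 1992.
That is not after November 21, 1992, so look at December 1992.
December 1992 starts on a Tuesday; its first Saturday is the 5th, so the 3rd Saturday is the 19th — December 19, 1992.

December 19, 1992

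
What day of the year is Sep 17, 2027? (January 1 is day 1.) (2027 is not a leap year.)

Days in months before Sep: 31 + 28 + 31 + 30 + 31 + 30 + 31 + 31 = 243.
Plus 17 days into Sep → day 260.

260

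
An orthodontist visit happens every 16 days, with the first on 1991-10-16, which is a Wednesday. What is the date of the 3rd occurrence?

The 3rd occurrence is 2 intervals after the first: 2 × 16 = 32 days after 1991-10-16.
October has 31 days — 15 days to the end of October leaves 17.
17 days into November → 1991-11-17.

1991-11-17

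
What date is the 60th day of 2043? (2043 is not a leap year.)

Mar 1, 2043

Jan has 31 days (60 − 31 = 29 remain).
Feb has 28 days (29 − 28 = 1 remain).
1 into Mar → Mar 1.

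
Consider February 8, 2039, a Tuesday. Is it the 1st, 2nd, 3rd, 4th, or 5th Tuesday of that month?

Day 8 falls in week ⌈8/7⌉ of the month.
Days 1–7 hold the 1st Tuesday, 8–14 the 2nd, 15–21 the 3rd, 22–28 the 4th, 29–31 the 5th.
8 is in the range for the 2nd.

2nd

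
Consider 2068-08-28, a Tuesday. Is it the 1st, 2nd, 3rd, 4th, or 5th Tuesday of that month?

4th

Day 28 falls in week ⌈28/7⌉ of the month.
Days 1–7 hold the 1st Tuesday, 8–14 the 2nd, 15–21 the 3rd, 22–28 the 4th, 29–31 the 5th.
28 is in the range for the 4th.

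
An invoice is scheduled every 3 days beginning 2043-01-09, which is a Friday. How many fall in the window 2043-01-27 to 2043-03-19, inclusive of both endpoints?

18

Occurrences land 3·i days after 2043-01-09 for i = 0, 1, 2, …
2043-01-27 is 18 days after the start; 18 ÷ 3 = 6 remainder 0. First occurrence in the window: #7 on 2043-01-27 (6×3 = 18 days in).
2043-03-19 is 69 days after the start; 69 ÷ 3 = 23 remainder 0. Last occurrence in the window: #24 on 2043-03-19.
Occurrences #7 through #24: 18 in total.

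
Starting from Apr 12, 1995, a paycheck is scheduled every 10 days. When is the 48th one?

Jul 25, 1996

The 48th occurrence is 47 intervals after the first: 47 × 10 = 470 days after Apr 12, 1995.
Apr has 30 days — 18 days to the end of Apr leaves 452.
From end of Apr to end of 1995 is 245 days (207 left).
Jan has 31 days (176 left).
Feb has 29 days (147 left).
Mar has 31 days (116 left).
Apr has 30 days (86 left).
May has 31 days (55 left).
Jun has 30 days (25 left).
25 days into Jul → Jul 25, 1996.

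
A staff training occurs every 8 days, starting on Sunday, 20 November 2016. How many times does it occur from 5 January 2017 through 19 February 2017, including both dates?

Occurrences land 8·i days after 20 November 2016 for i = 0, 1, 2, …
5 January 2017 is 46 days after the start; 46 ÷ 8 = 5 remainder 6; since the remainder is 6, round up to i = 6. First occurrence in the window: #7 on 7 January 2017 (6×8 = 48 days in).
19 February 2017 is 91 days after the start; 91 ÷ 8 = 11 remainder 3. Last occurrence in the window: #12 on 16 February 2017.
Occurrences #7 through #12: 6 in total.

6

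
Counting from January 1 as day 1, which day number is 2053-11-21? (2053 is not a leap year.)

325

Days in months before November: 31 + 28 + 31 + 30 + 31 + 30 + 31 + 31 + 30 + 31 = 304.
Plus 21 days into November → day 325.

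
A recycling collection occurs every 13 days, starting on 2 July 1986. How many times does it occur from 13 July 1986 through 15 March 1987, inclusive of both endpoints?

19

Occurrences land 13·i days after 2 July 1986 for i = 0, 1, 2, …
13 July 1986 is 11 days after the start; 11 ÷ 13 = 0 remainder 11; since the remainder is 11, round up to i = 1. First occurrence in the window: #2 on 15 July 1986 (1×13 = 13 days in).
15 March 1987 is 256 days after the start; 256 ÷ 13 = 19 remainder 9. Last occurrence in the window: #20 on 6 March 1987.
Occurrences #2 through #20: 19 in total.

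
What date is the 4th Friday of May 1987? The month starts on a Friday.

May 1987 begins on a Friday, so the first Friday is May 1.
The 4th Friday is 3 weeks later: 1 + 21 = 22.

22 May 1987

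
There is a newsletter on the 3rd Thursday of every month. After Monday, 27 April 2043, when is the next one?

April 2043 starts on a Wednesday; its first Thursday is the 2nd, so the 3rd Thursday is the 16th — 16 April 2043.
That is not after 27 April 2043, so look at May 2043.
May 2043 starts on a Friday; its first Thursday is the 7th, so the 3rd Thursday is the 21st — 21 May 2043.

21 May 2043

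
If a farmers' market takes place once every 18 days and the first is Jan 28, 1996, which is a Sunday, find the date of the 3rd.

Mar 4, 1996

The 3rd occurrence is 2 intervals after the first: 2 × 18 = 36 days after Jan 28, 1996.
Jan has 31 days — 3 days to the end of Jan leaves 33.
Feb has 29 days (4 left).
4 days into Mar → Mar 4, 1996.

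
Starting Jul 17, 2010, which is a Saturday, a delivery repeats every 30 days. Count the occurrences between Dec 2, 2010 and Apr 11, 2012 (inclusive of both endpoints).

Occurrences land 30·i days after Jul 17, 2010 for i = 0, 1, 2, …
Dec 2, 2010 is 138 days after the start; 138 ÷ 30 = 4 remainder 18; since the remainder is 18, round up to i = 5. First occurrence in the window: #6 on Dec 14, 2010 (5×30 = 150 days in).
Apr 11, 2012 is 634 days after the start; 634 ÷ 30 = 21 remainder 4. Last occurrence in the window: #22 on Apr 7, 2012.
Occurrences #6 through #22: 17 in total.

17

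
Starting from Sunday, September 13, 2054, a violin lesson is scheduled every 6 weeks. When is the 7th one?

May 23, 2055

The 7th occurrence is 6 intervals after the first: 6 × 42 = 252 days after September 13, 2054.
September has 30 days — 17 days to the end of September leaves 235.
October has 31 days (204 left).
November has 30 days (174 left).
December has 31 days (143 left).
January has 31 days (112 left).
February has 28 days (84 left).
March has 31 days (53 left).
April has 30 days (23 left).
23 days into May → May 23, 2055.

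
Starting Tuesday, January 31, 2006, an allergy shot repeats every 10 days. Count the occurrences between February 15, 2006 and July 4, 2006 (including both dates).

14

Occurrences land 10·i days after January 31, 2006 for i = 0, 1, 2, …
February 15, 2006 is 15 days after the start; 15 ÷ 10 = 1 remainder 5; since the remainder is 5, round up to i = 2. First occurrence in the window: #3 on February 20, 2006 (2×10 = 20 days in).
July 4, 2006 is 154 days after the start; 154 ÷ 10 = 15 remainder 4. Last occurrence in the window: #16 on June 30, 2006.
Occurrences #3 through #16: 14 in total.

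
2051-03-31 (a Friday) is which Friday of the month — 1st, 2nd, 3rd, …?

5th

Day 31 falls in week ⌈31/7⌉ of the month.
Days 1–7 hold the 1st Friday, 8–14 the 2nd, 15–21 the 3rd, 22–28 the 4th, 29–31 the 5th.
31 is in the range for the 5th.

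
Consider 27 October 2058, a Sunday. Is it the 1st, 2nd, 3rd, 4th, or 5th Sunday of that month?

4th

Day 27 falls in week ⌈27/7⌉ of the month.
Days 1–7 hold the 1st Sunday, 8–14 the 2nd, 15–21 the 3rd, 22–28 the 4th, 29–31 the 5th.
27 is in the range for the 4th.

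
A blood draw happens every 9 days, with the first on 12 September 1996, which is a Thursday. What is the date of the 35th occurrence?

15 July 1997

The 35th occurrence is 34 intervals after the first: 34 × 9 = 306 days after 12 September 1996.
September has 30 days — 18 days to the end of September leaves 288.
October has 31 days (257 left).
November has 30 days (227 left).
December has 31 days (196 left).
January has 31 days (165 left).
February has 28 days (137 left).
March has 31 days (106 left).
April has 30 days (76 left).
May has 31 days (45 left).
June has 30 days (15 left).
15 days into July → 15 July 1997.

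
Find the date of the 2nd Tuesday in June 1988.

June 14, 1988

The first Tuesday of June 1988 is June 7.
The 2nd Tuesday is 1 weeks later: 7 + 7 = 14.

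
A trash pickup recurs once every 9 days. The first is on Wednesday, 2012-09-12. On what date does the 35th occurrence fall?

The 35th occurrence is 34 intervals after the first: 34 × 9 = 306 days after 2012-09-12.
September has 30 days — 18 days to the end of September leaves 288.
October has 31 days (257 left).
November has 30 days (227 left).
December has 31 days (196 left).
January has 31 days (165 left).
February has 28 days (137 left).
March has 31 days (106 left).
April has 30 days (76 left).
May has 31 days (45 left).
June has 30 days (15 left).
15 days into July → 2013-07-15.

2013-07-15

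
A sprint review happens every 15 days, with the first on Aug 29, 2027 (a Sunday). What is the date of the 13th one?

Feb 25, 2028

The 13th occurrence is 12 intervals after the first: 12 × 15 = 180 days after Aug 29, 2027.
Aug has 31 days — 2 days to the end of Aug leaves 178.
Sep has 30 days (148 left).
Oct has 31 days (117 left).
Nov has 30 days (87 left).
Dec has 31 days (56 left).
Jan has 31 days (25 left).
25 days into Feb → Feb 25, 2028.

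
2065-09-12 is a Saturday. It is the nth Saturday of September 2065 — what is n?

2nd

Day 12 falls in week ⌈12/7⌉ of the month.
Days 1–7 hold the 1st Saturday, 8–14 the 2nd, 15–21 the 3rd, 22–28 the 4th, 29–31 the 5th.
12 is in the range for the 2nd.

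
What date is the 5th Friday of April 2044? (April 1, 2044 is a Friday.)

April 2044 begins on a Friday, so the first Friday is April 1.
The 5th Friday is 4 weeks later: 1 + 28 = 29.

2044-04-29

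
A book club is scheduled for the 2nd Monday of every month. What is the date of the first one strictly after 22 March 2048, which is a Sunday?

13 April 2048

March 2048 starts on a Sunday; its first Monday is the 2nd, so the 2nd Monday is the 9th — 9 March 2048.
That is not after 22 March 2048, so look at April 2048.
April 2048 starts on a Wednesday; its first Monday is the 6th, so the 2nd Monday is the 13th — 13 April 2048.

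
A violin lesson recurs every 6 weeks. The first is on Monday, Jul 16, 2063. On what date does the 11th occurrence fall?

The 11th occurrence is 10 intervals after the first: 10 × 42 = 420 days after Jul 16, 2063.
Jul has 31 days — 15 days to the end of Jul leaves 405.
From end of Jul to end of 2063 is 153 days (252 left).
Jan has 31 days (221 left).
Feb has 29 days (192 left).
Mar has 31 days (161 left).
Apr has 30 days (131 left).
May has 31 days (100 left).
Jun has 30 days (70 left).
Jul has 31 days (39 left).
Aug has 31 days (8 left).
8 days into Sep → Sep 8, 2064.

Sep 8, 2064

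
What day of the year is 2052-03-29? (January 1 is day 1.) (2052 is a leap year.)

Days in months before March: 31 + 29 = 60.
Plus 29 days into March → day 89.

89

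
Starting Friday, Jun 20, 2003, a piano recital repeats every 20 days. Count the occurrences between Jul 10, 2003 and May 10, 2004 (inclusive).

Occurrences land 20·i days after Jun 20, 2003 for i = 0, 1, 2, …
Jul 10, 2003 is 20 days after the start; 20 ÷ 20 = 1 remainder 0. First occurrence in the window: #2 on Jul 10, 2003 (1×20 = 20 days in).
May 10, 2004 is 325 days after the start; 325 ÷ 20 = 16 remainder 5. Last occurrence in the window: #17 on May 5, 2004.
Occurrences #2 through #17: 16 in total.

16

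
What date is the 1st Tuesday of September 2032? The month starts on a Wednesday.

September 2032 begins on a Wednesday, so the first Tuesday is September 7 (6 days later).

September 7, 2032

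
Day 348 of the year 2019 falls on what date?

January has 31 days (348 − 31 = 317 remain).
February has 28 days (317 − 28 = 289 remain).
March has 31 days (289 − 31 = 258 remain).
April has 30 days (258 − 30 = 228 remain).
May has 31 days (228 − 31 = 197 remain).
June has 30 days (197 − 30 = 167 remain).
July has 31 days (167 − 31 = 136 remain).
August has 31 days (136 − 31 = 105 remain).
September has 30 days (105 − 30 = 75 remain).
October has 31 days (75 − 31 = 44 remain).
November has 30 days (44 − 30 = 14 remain).
14 into December → December 14.

December 14, 2019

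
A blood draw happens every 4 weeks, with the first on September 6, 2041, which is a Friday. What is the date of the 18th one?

The 18th occurrence is 17 intervals after the first: 17 × 28 = 476 days after September 6, 2041.
September has 30 days — 24 days to the end of September leaves 452.
From end of September to end of 2041 is 92 days (360 left).
January has 31 days (329 left).
February has 28 days (301 left).
March has 31 days (270 left).
April has 30 days (240 left).
May has 31 days (209 left).
June has 30 days (179 left).
July has 31 days (148 left).
August has 31 days (117 left).
September has 30 days (87 left).
October has 31 days (56 left).
November has 30 days (26 left).
26 days into December → December 26, 2042.

December 26, 2042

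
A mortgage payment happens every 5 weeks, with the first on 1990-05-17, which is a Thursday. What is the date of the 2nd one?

The 2nd occurrence is 1 interval after the first: 1 × 35 = 35 days after 1990-05-17.
May has 31 days — 14 days to the end of May leaves 21.
21 days into June → 1990-06-21.

1990-06-21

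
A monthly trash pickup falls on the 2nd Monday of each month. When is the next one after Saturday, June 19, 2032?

July 12, 2032

June 2032 starts on a Tuesday; its first Monday is the 7th, so the 2nd Monday is the 14th — June 14, 2032.
That is not after June 19, 2032, so look at July 2032.
July 2032 starts on a Thursday; its first Monday is the 5th, so the 2nd Monday is the 12th — July 12, 2032.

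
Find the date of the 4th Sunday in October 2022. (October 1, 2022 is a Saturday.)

October 23, 2022

October 2022 begins on a Saturday, so the first Sunday is October 2 (1 day later).
The 4th Sunday is 3 weeks later: 2 + 21 = 23.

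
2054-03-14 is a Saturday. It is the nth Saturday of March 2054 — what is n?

Day 14 falls in week ⌈14/7⌉ of the month.
Days 1–7 hold the 1st Saturday, 8–14 the 2nd, 15–21 the 3rd, 22–28 the 4th, 29–31 the 5th.
14 is in the range for the 2nd.

2nd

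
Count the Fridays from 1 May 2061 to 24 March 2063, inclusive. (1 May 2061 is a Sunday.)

1 May 2061 is a Sunday; the first Friday on or after it is 6 May 2061 (5 days later).
From 6 May 2061 to 24 March 2063: 239 + 365 + 83 = 687 days (rest of 2061, 2062, to 24 March 2063 in 2063).
687 ÷ 7 = 98 full weeks with remainder 1, so 98 more Fridays after the first → 99.

99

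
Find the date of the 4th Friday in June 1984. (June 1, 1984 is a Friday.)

June 22, 1984

June 1984 begins on a Friday, so the first Friday is June 1.
The 4th Friday is 3 weeks later: 1 + 21 = 22.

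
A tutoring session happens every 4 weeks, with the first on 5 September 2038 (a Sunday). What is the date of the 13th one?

7 August 2039

The 13th occurrence is 12 intervals after the first: 12 × 28 = 336 days after 5 September 2038.
September has 30 days — 25 days to the end of September leaves 311.
October has 31 days (280 left).
November has 30 days (250 left).
December has 31 days (219 left).
January has 31 days (188 left).
February has 28 days (160 left).
March has 31 days (129 left).
April has 30 days (99 left).
May has 31 days (68 left).
June has 30 days (38 left).
July has 31 days (7 left).
7 days into August → 7 August 2039.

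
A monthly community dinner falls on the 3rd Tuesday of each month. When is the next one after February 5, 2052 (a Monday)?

February 20, 2052

February 2052 starts on a Thursday; its first Tuesday is the 6th, so the 3rd Tuesday is the 20th — February 20, 2052.
February 20, 2052 is after February 5, 2052, so that is the next one.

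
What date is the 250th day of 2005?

2005-09-07

January has 31 days (250 − 31 = 219 remain).
February has 28 days (219 − 28 = 191 remain).
March has 31 days (191 − 31 = 160 remain).
April has 30 days (160 − 30 = 130 remain).
May has 31 days (130 − 31 = 99 remain).
June has 30 days (99 − 30 = 69 remain).
July has 31 days (69 − 31 = 38 remain).
August has 31 days (38 − 31 = 7 remain).
7 into September → September 7.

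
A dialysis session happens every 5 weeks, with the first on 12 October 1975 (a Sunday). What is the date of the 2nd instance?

16 November 1975

The 2nd occurrence is 1 interval after the first: 1 × 35 = 35 days after 12 October 1975.
October has 31 days — 19 days to the end of October leaves 16.
16 days into November → 16 November 1975.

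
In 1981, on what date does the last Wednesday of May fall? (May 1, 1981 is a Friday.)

May 1981 begins on a Friday, so the first Wednesday is May 6 (5 days later).
May 1981 has 31 days. Adding weeks: 6, 13, 20, 27 — the last one ≤ 31 is the 27th.

May 27, 1981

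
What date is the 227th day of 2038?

August 15, 2038

January has 31 days (227 − 31 = 196 remain).
February has 28 days (196 − 28 = 168 remain).
March has 31 days (168 − 31 = 137 remain).
April has 30 days (137 − 30 = 107 remain).
May has 31 days (107 − 31 = 76 remain).
June has 30 days (76 − 30 = 46 remain).
July has 31 days (46 − 31 = 15 remain).
15 into August → August 15.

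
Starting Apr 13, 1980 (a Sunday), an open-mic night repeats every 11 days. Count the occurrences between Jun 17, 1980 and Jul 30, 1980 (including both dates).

4

Occurrences land 11·i days after Apr 13, 1980 for i = 0, 1, 2, …
Jun 17, 1980 is 65 days after the start; 65 ÷ 11 = 5 remainder 10; since the remainder is 10, round up to i = 6. First occurrence in the window: #7 on Jun 18, 1980 (6×11 = 66 days in).
Jul 30, 1980 is 108 days after the start; 108 ÷ 11 = 9 remainder 9. Last occurrence in the window: #10 on Jul 21, 1980.
Occurrences #7 through #10: 4 in total.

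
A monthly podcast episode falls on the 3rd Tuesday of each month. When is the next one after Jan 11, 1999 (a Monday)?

Jan 19, 1999

Jan 1999 starts on a Friday; its first Tuesday is the 5th, so the 3rd Tuesday is the 19th — Jan 19, 1999.
Jan 19, 1999 is after Jan 11, 1999, so that is the next one.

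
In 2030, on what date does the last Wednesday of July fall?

31 July 2030

July 2030 begins on a Monday, so the first Wednesday is July 3 (2 days later).
July 2030 has 31 days. Adding weeks: 3, 10, 17, 24, 31 — the last one ≤ 31 is the 31st.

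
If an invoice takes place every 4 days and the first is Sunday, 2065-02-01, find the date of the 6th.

2065-02-21

The 6th occurrence is 5 intervals after the first: 5 × 4 = 20 days after 2065-02-01.
20 days later is 2065-02-21.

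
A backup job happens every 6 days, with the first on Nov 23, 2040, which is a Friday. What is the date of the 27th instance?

Apr 28, 2041

The 27th occurrence is 26 intervals after the first: 26 × 6 = 156 days after Nov 23, 2040.
Nov has 30 days — 7 days to the end of Nov leaves 149.
Dec has 31 days (118 left).
Jan has 31 days (87 left).
Feb has 28 days (59 left).
Mar has 31 days (28 left).
28 days into Apr → Apr 28, 2041.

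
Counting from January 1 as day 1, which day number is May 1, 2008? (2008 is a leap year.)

Days in months before May: 31 + 29 + 31 + 30 = 121.
Plus 1 day into May → day 122.

122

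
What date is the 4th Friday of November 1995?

November 1995 begins on a Wednesday, so the first Friday is November 3 (2 days later).
The 4th Friday is 3 weeks later: 3 + 21 = 24.

November 24, 1995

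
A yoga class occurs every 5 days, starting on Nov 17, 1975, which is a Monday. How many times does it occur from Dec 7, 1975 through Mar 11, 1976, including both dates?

Occurrences land 5·i days after Nov 17, 1975 for i = 0, 1, 2, …
Dec 7, 1975 is 20 days after the start; 20 ÷ 5 = 4 remainder 0. First occurrence in the window: #5 on Dec 7, 1975 (4×5 = 20 days in).
Mar 11, 1976 is 115 days after the start; 115 ÷ 5 = 23 remainder 0. Last occurrence in the window: #24 on Mar 11, 1976.
Occurrences #5 through #24: 20 in total.

20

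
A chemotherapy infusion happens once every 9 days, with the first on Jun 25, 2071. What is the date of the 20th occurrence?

The 20th occurrence is 19 intervals after the first: 19 × 9 = 171 days after Jun 25, 2071.
Jun has 30 days — 5 days to the end of Jun leaves 166.
Jul has 31 days (135 left).
Aug has 31 days (104 left).
Sep has 30 days (74 left).
Oct has 31 days (43 left).
Nov has 30 days (13 left).
13 days into Dec → Dec 13, 2071.

Dec 13, 2071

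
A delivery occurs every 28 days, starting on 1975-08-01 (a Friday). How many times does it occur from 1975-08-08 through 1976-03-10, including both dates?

7

Occurrences land 28·i days after 1975-08-01 for i = 0, 1, 2, …
1975-08-08 is 7 days after the start; 7 ÷ 28 = 0 remainder 7; since the remainder is 7, round up to i = 1. First occurrence in the window: #2 on 1975-08-29 (1×28 = 28 days in).
1976-03-10 is 222 days after the start; 222 ÷ 28 = 7 remainder 26. Last occurrence in the window: #8 on 1976-02-13.
Occurrences #2 through #8: 7 in total.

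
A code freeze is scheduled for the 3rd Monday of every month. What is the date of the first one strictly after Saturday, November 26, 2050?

December 19, 2050

November 2050 starts on a Tuesday; its first Monday is the 7th, so the 3rd Monday is the 21st — November 21, 2050.
That is not after November 26, 2050, so look at December 2050.
December 2050 starts on a Thursday; its first Monday is the 5th, so the 3rd Monday is the 19th — December 19, 2050.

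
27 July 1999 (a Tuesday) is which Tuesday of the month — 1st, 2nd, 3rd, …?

Day 27 falls in week ⌈27/7⌉ of the month.
Days 1–7 hold the 1st Tuesday, 8–14 the 2nd, 15–21 the 3rd, 22–28 the 4th, 29–31 the 5th.
27 is in the range for the 4th.

4th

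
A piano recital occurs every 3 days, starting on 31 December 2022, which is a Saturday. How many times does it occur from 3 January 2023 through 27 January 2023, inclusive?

9

Occurrences land 3·i days after 31 December 2022 for i = 0, 1, 2, …
3 January 2023 is 3 days after the start; 3 ÷ 3 = 1 remainder 0. First occurrence in the window: #2 on 3 January 2023 (1×3 = 3 days in).
27 January 2023 is 27 days after the start; 27 ÷ 3 = 9 remainder 0. Last occurrence in the window: #10 on 27 January 2023.
Occurrences #2 through #10: 9 in total.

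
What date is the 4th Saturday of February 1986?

22 February 1986

February 1986 begins on a Saturday, so the first Saturday is February 1.
The 4th Saturday is 3 weeks later: 1 + 21 = 22.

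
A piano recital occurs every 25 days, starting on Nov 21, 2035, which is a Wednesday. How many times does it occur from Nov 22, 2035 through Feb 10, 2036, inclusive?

3

Occurrences land 25·i days after Nov 21, 2035 for i = 0, 1, 2, …
Nov 22, 2035 is 1 day after the start; 1 ÷ 25 = 0 remainder 1; since the remainder is 1, round up to i = 1. First occurrence in the window: #2 on Dec 16, 2035 (1×25 = 25 days in).
Feb 10, 2036 is 81 days after the start; 81 ÷ 25 = 3 remainder 6. Last occurrence in the window: #4 on Feb 4, 2036.
Occurrences #2 through #4: 3 in total.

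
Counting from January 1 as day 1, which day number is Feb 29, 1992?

Days in months before Feb: 31 = 31.
Plus 29 days into Feb → day 60.

60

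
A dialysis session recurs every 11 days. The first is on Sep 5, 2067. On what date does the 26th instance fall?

The 26th occurrence is 25 intervals after the first: 25 × 11 = 275 days after Sep 5, 2067.
Sep has 30 days — 25 days to the end of Sep leaves 250.
Oct has 31 days (219 left).
Nov has 30 days (189 left).
Dec has 31 days (158 left).
Jan has 31 days (127 left).
Feb has 29 days (98 left).
Mar has 31 days (67 left).
Apr has 30 days (37 left).
May has 31 days (6 left).
6 days into Jun → Jun 6, 2068.

Jun 6, 2068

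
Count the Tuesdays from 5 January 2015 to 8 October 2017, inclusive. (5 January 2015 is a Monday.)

5 January 2015 is a Monday; the first Tuesday on or after it is 6 January 2015 (1 day later).
From 6 January 2015 to 8 October 2017: 359 + 366 + 281 = 1006 days (rest of 2015, 2016, to 8 October 2017 in 2017).
1006 ÷ 7 = 143 full weeks with remainder 5, so 143 more Tuesdays after the first → 144.

144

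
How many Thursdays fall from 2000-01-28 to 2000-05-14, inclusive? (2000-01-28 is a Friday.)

2000-01-28 is a Friday; the first Thursday on or after it is 2000-02-03 (6 days later).
From 2000-02-03 to 2000-05-14: 26 + 31 + 30 + 14 = 101 days (rest of February, March, April, May).
101 ÷ 7 = 14 full weeks with remainder 3, so 14 more Thursdays after the first → 15.

15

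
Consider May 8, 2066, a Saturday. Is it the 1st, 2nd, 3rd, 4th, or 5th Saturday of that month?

Day 8 falls in week ⌈8/7⌉ of the month.
Days 1–7 hold the 1st Saturday, 8–14 the 2nd, 15–21 the 3rd, 22–28 the 4th, 29–31 the 5th.
8 is in the range for the 2nd.

2nd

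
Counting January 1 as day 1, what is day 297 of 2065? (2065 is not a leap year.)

2065-10-24

January has 31 days (297 − 31 = 266 remain).
February has 28 days (266 − 28 = 238 remain).
March has 31 days (238 − 31 = 207 remain).
April has 30 days (207 − 30 = 177 remain).
May has 31 days (177 − 31 = 146 remain).
June has 30 days (146 − 30 = 116 remain).
July has 31 days (116 − 31 = 85 remain).
August has 31 days (85 − 31 = 54 remain).
September has 30 days (54 − 30 = 24 remain).
24 into October → October 24.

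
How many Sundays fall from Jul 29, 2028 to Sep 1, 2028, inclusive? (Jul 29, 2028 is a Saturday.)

Jul 29, 2028 is a Saturday; the first Sunday on or after it is Jul 30, 2028 (1 day later).
From Jul 30, 2028 to Sep 1, 2028: 1 + 31 + 1 = 33 days (rest of Jul, Aug, Sep).
33 ÷ 7 = 4 full weeks with remainder 5, so 4 more Sundays after the first → 5.

5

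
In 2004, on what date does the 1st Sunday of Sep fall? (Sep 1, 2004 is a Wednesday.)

Sep 2004 begins on a Wednesday, so the first Sunday is Sep 5 (4 days later).

Sep 5, 2004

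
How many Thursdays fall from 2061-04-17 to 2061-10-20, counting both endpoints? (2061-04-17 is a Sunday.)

2061-04-17 is a Sunday; the first Thursday on or after it is 2061-04-21 (4 days later).
From 2061-04-21 to 2061-10-20: 9 + 31 + 30 + 31 + 31 + 30 + 20 = 182 days (rest of April, May, June, July, August, September, October).
182 ÷ 7 = 26 full weeks with remainder 0, so 26 more Thursdays after the first → 27.

27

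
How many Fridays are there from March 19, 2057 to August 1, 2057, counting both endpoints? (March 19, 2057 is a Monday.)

19

March 19, 2057 is a Monday; the first Friday on or after it is March 23, 2057 (4 days later).
From March 23, 2057 to August 1, 2057: 8 + 30 + 31 + 30 + 31 + 1 = 131 days (rest of March, April, May, June, July, August).
131 ÷ 7 = 18 full weeks with remainder 5, so 18 more Fridays after the first → 19.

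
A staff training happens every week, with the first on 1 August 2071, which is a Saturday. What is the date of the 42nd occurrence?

The 42nd occurrence is 41 intervals after the first: 41 × 7 = 287 days after 1 August 2071.
August has 31 days — 30 days to the end of August leaves 257.
September has 30 days (227 left).
October has 31 days (196 left).
November has 30 days (166 left).
December has 31 days (135 left).
January has 31 days (104 left).
February has 29 days (75 left).
March has 31 days (44 left).
April has 30 days (14 left).
14 days into May → 14 May 2072.

14 May 2072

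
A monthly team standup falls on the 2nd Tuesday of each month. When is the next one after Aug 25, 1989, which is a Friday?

Sep 12, 1989

Aug 1989 starts on a Tuesday; its first Tuesday is the 1st, so the 2nd Tuesday is the 8th — Aug 8, 1989.
That is not after Aug 25, 1989, so look at Sep 1989.
Sep 1989 starts on a Friday; its first Tuesday is the 5th, so the 2nd Tuesday is the 12th — Sep 12, 1989.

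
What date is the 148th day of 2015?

May 28, 2015

Jan has 31 days (148 − 31 = 117 remain).
Feb has 28 days (117 − 28 = 89 remain).
Mar has 31 days (89 − 31 = 58 remain).
Apr has 30 days (58 − 30 = 28 remain).
28 into May → May 28.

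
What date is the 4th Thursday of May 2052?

May 2052 begins on a Wednesday, so the first Thursday is May 2 (1 day later).
The 4th Thursday is 3 weeks later: 2 + 21 = 23.

2052-05-23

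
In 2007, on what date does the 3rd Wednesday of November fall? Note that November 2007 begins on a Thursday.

November 21, 2007

November 2007 begins on a Thursday, so the first Wednesday is November 7 (6 days later).
The 3rd Wednesday is 2 weeks later: 7 + 14 = 21.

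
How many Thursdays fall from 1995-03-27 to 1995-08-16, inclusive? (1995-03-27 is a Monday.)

20

1995-03-27 is a Monday; the first Thursday on or after it is 1995-03-30 (3 days later).
From 1995-03-30 to 1995-08-16: 1 + 30 + 31 + 30 + 31 + 16 = 139 days (rest of March, April, May, June, July, August).
139 ÷ 7 = 19 full weeks with remainder 6, so 19 more Thursdays after the first → 20.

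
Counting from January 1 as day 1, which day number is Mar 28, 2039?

87

Days in months before Mar: 31 + 28 = 59.
Plus 28 days into Mar → day 87.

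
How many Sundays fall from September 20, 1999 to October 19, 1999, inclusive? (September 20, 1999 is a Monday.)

4

September 20, 1999 is a Monday; the first Sunday on or after it is September 26, 1999 (6 days later).
From September 26, 1999 to October 19, 1999: 4 + 19 = 23 days (rest of September, October).
23 ÷ 7 = 3 full weeks with remainder 2, so 3 more Sundays after the first → 4.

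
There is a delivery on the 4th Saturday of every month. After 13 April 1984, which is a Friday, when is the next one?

28 April 1984

April 1984 starts on a Sunday; its first Saturday is the 7th, so the 4th Saturday is the 28th — 28 April 1984.
28 April 1984 is after 13 April 1984, so that is the next one.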